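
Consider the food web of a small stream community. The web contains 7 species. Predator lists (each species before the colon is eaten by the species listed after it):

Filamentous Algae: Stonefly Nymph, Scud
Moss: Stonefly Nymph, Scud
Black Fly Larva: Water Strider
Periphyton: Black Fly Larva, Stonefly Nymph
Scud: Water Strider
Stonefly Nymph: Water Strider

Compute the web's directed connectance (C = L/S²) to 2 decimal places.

C = 0.18

The web has S = 7 species and L = 9 feeding links.
C = L / S² = 9 / 49 = 0.1837 ≈ 0.18.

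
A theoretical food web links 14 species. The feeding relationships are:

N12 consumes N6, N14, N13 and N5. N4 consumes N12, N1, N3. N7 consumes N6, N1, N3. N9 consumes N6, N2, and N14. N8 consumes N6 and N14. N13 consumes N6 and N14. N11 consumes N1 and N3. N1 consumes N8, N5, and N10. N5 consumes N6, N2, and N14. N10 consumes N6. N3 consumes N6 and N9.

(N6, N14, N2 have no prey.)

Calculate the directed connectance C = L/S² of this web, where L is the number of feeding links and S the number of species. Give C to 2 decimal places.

C = 0.14

The web has S = 14 species and L = 28 feeding links.
C = L / S² = 28 / 196 = 0.1429 ≈ 0.14.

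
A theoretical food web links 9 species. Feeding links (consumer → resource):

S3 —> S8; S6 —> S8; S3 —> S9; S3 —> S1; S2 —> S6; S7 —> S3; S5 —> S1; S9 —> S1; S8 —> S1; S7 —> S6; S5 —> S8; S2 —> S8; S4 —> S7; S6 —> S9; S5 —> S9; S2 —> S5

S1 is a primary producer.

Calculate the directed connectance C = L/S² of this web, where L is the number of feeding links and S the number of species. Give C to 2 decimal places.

The web has S = 9 species and L = 16 feeding links.
C = L / S² = 16 / 81 = 0.1975 ≈ 0.20.

C = 0.20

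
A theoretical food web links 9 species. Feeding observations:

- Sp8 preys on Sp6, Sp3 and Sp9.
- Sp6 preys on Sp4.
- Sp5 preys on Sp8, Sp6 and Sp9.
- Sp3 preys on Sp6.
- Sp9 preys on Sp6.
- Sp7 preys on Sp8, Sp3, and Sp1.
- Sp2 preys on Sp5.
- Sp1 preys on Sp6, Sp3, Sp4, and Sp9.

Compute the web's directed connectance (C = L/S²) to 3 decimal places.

The web has S = 9 species and L = 17 feeding links.
C = L / S² = 17 / 81 = 0.2099 ≈ 0.210.

C = 0.210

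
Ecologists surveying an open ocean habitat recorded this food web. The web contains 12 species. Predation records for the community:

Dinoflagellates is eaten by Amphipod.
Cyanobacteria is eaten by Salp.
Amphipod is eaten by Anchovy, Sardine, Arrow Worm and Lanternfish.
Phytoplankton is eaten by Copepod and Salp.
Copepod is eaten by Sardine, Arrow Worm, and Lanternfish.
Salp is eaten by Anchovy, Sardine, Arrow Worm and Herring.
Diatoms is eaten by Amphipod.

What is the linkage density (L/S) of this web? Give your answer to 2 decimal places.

There are L = 16 links among S = 12 species.
L/S = 16/12 = 1.3333 ≈ 1.33.

L/S = 1.33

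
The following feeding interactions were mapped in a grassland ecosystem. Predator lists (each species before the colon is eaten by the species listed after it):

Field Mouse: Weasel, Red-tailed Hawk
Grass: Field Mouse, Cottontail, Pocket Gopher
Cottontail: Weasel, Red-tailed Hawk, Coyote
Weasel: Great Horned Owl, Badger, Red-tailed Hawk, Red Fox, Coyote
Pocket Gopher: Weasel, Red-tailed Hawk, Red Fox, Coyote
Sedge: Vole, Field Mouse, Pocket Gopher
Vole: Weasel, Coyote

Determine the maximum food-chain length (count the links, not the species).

3 links

One longest chain: Sedge → Vole → Weasel → Great Horned Owl.
It has 4 species and 3 links.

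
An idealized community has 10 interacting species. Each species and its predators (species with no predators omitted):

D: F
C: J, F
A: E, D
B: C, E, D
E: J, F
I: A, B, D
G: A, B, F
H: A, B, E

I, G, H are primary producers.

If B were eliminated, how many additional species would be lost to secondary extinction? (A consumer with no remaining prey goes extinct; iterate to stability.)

1

Remove B.
Round 1: C (all prey gone) → extinct.
No further losses. Total secondary extinctions: 1.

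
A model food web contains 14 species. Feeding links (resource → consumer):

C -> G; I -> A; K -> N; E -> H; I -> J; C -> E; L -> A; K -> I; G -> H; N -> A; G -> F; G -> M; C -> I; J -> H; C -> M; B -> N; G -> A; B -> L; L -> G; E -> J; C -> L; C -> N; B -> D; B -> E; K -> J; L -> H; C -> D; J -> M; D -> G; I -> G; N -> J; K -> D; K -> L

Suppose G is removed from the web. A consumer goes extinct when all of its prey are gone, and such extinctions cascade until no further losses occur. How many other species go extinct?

Remove G.
Round 1: F (all prey gone) → extinct.
No further losses. Total secondary extinctions: 1.

1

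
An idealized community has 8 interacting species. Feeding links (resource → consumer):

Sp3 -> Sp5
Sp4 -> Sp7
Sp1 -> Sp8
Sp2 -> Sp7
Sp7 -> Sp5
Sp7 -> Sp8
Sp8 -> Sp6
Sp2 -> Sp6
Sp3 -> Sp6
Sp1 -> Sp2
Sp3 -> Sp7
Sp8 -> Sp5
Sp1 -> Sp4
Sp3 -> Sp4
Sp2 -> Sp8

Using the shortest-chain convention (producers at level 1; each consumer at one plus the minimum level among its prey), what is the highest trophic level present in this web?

Producers (level 1): Sp3, Sp1.
Following each consumer down to its lowest-level prey: Sp3 → Sp7 (levels 1 through 2).
All prey of Sp7 (Sp3 1, Sp4 2, Sp2 2) are at level 1 or above, so Sp7 is at level 1 + 1 = 2.
Every consumer has at least one prey at level 1 or below, so none exceeds level 2.

2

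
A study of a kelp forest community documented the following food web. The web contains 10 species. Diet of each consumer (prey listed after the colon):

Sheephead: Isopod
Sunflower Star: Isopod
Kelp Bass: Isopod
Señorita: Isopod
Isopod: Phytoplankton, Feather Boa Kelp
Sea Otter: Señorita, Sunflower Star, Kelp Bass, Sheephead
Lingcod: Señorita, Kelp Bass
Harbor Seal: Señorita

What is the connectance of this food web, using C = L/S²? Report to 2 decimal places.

C = 0.13

The web has S = 10 species and L = 13 feeding links.
C = L / S² = 13 / 100 = 0.1300 ≈ 0.13.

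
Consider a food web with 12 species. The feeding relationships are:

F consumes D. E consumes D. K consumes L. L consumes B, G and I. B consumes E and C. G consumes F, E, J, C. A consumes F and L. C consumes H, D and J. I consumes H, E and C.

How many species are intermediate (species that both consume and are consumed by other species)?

7

Intermediate species (has both prey and predators): C, F, E, I, B, G, L.
Count: 7.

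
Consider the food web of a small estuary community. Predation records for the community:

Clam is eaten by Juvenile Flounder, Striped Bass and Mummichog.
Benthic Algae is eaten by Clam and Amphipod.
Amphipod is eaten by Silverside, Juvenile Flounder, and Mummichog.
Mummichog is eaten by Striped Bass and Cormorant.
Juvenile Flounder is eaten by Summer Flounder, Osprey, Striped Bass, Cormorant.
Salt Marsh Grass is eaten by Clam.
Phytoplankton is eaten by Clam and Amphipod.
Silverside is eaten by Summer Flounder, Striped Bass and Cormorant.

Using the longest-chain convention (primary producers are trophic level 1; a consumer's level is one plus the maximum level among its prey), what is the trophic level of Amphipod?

Trophic level 2

Phytoplankton is a producer → level 1.
Amphipod eats Phytoplankton (level 1); other prey at levels: Benthic Algae 1 → level 2.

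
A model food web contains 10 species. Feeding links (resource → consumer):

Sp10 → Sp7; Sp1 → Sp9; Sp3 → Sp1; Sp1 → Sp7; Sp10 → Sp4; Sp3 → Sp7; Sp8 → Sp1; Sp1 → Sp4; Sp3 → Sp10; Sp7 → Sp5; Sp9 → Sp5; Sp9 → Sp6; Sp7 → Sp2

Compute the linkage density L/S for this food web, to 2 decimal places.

There are L = 13 links among S = 10 species.
L/S = 13/10 = 1.3000 ≈ 1.30.

L/S = 1.30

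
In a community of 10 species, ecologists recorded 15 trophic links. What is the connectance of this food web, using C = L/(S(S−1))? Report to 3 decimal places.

The web has S = 10 species and L = 15 feeding links.
C = L / (S(S−1)) = 15 / 90 = 0.1667 ≈ 0.167.

C = 0.167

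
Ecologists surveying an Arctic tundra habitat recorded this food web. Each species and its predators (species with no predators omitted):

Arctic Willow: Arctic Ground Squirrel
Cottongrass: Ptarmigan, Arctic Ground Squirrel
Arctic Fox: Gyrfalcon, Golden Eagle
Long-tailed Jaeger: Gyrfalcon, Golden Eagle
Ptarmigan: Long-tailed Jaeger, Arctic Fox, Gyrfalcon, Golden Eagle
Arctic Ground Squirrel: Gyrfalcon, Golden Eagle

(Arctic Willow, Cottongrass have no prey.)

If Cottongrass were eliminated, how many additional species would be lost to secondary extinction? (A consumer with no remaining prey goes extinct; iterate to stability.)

3

Remove Cottongrass.
Round 1: Ptarmigan (all prey gone) → extinct.
Round 2: Long-tailed Jaeger (all prey gone), Arctic Fox (all prey gone) → extinct.
No further losses. Total secondary extinctions: 3.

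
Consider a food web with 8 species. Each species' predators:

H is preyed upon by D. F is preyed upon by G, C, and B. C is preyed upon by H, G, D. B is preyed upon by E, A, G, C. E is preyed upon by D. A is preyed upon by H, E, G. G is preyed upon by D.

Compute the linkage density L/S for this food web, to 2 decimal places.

There are L = 16 links among S = 8 species.
L/S = 16/8 = 2.0000 ≈ 2.00.

L/S = 2.00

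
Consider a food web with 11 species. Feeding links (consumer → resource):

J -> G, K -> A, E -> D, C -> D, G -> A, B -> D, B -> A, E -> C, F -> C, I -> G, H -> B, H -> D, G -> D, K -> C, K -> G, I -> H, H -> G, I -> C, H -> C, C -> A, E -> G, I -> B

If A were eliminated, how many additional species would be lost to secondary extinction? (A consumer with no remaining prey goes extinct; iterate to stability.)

0

Remove A.
Every predator of it retains at least one other prey: G still has D; B still has D; C still has D; K still has G, C.
No consumer loses all prey, so no secondary extinctions occur.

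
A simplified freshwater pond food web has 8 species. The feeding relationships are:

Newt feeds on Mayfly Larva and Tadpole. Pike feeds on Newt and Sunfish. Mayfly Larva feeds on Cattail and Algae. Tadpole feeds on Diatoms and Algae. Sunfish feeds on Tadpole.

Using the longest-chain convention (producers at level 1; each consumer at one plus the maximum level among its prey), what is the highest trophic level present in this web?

4

Producers (level 1): Cattail, Algae, Diatoms.
Algae → Tadpole → Newt → Pike gives Pike level 4.
No species has a prey at level 4, so no species reaches level 5.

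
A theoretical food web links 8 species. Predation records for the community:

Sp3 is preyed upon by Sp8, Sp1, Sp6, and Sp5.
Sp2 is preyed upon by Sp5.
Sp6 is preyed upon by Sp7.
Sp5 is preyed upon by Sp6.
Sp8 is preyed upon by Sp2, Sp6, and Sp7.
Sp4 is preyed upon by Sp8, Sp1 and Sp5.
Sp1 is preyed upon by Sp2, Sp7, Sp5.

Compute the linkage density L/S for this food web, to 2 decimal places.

There are L = 16 links among S = 8 species.
L/S = 16/8 = 2.0000 ≈ 2.00.

L/S = 2.00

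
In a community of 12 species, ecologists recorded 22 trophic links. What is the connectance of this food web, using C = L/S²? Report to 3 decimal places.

The web has S = 12 species and L = 22 feeding links.
C = L / S² = 22 / 144 = 0.1528 ≈ 0.153.

C = 0.153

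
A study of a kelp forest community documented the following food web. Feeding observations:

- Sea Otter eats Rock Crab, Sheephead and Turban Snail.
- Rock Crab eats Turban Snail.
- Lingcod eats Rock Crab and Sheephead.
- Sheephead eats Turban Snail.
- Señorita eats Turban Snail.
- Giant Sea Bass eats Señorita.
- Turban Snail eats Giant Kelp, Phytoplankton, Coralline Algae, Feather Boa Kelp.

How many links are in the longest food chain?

3 links

One longest chain: Coralline Algae → Turban Snail → Sheephead → Lingcod.
It has 4 species and 3 links.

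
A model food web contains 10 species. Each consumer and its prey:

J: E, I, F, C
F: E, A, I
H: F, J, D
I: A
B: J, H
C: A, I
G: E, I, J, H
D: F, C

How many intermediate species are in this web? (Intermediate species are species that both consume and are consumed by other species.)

Intermediate species (has both prey and predators): I, F, C, J, D, H.
Count: 6.

6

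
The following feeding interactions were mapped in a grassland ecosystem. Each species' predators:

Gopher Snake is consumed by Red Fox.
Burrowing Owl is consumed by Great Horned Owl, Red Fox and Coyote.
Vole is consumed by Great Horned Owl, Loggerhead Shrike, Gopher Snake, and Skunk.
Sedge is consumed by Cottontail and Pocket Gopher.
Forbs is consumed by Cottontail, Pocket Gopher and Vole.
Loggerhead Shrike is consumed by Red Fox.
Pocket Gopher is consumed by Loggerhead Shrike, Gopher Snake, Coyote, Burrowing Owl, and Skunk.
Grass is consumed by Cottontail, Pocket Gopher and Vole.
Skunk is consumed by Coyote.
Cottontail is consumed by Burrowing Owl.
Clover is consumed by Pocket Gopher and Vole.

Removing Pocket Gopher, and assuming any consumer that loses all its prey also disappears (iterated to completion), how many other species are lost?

0

Remove Pocket Gopher.
Every predator of it retains at least one other prey: Skunk still has Vole; Burrowing Owl still has Cottontail; Loggerhead Shrike still has Vole; Gopher Snake still has Vole; Coyote still has Skunk, Burrowing Owl.
No consumer loses all prey, so no secondary extinctions occur.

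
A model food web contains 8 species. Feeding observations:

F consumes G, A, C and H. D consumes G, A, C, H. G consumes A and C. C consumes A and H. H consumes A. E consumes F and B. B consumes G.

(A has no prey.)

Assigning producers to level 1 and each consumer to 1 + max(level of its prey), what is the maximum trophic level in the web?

6

Producers (level 1): A.
A → H → C → G → F → E gives E level 6.
No species has a prey at level 6, so no species reaches level 7.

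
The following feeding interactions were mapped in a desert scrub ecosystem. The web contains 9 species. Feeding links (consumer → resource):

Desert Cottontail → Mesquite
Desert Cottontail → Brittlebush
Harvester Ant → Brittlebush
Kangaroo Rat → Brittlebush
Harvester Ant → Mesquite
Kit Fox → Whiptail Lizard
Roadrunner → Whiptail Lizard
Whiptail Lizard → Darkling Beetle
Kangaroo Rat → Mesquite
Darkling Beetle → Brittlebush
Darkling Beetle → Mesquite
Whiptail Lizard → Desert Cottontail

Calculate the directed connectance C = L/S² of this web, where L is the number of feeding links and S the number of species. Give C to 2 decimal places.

C = 0.15

The web has S = 9 species and L = 12 feeding links.
C = L / S² = 12 / 81 = 0.1481 ≈ 0.15.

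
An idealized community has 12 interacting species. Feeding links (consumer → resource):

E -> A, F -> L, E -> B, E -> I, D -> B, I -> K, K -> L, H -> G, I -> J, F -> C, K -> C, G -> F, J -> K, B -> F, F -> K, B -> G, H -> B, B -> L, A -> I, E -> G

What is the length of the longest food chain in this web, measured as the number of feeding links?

5 links

One longest chain: L → K → F → G → B → H.
It has 6 species and 5 links.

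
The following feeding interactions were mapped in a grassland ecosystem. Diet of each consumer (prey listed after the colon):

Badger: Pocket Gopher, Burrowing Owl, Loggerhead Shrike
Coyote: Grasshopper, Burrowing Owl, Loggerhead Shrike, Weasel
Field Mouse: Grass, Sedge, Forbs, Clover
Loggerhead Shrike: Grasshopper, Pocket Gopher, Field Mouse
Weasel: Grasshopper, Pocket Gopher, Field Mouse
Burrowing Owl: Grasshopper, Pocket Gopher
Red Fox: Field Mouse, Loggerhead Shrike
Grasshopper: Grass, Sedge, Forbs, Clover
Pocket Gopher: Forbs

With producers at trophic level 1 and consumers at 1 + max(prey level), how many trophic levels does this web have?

4

Producers (level 1): Grass, Sedge, Forbs, Clover.
Grass → Grasshopper → Loggerhead Shrike → Red Fox gives Red Fox level 4.
No species has a prey at level 4, so no species reaches level 5.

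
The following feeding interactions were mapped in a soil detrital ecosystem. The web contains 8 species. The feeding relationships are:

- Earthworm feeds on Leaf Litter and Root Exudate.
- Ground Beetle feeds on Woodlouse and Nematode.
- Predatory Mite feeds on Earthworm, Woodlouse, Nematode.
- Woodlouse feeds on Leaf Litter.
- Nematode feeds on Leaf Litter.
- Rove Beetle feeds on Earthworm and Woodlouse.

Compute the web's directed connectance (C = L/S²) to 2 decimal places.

C = 0.17

The web has S = 8 species and L = 11 feeding links.
C = L / S² = 11 / 64 = 0.1719 ≈ 0.17.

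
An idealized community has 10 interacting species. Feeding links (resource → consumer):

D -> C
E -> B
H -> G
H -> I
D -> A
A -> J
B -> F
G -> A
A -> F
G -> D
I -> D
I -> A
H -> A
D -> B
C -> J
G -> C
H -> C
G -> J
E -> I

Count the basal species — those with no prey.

2

Basal species (no prey listed): E, H.
Count: 2.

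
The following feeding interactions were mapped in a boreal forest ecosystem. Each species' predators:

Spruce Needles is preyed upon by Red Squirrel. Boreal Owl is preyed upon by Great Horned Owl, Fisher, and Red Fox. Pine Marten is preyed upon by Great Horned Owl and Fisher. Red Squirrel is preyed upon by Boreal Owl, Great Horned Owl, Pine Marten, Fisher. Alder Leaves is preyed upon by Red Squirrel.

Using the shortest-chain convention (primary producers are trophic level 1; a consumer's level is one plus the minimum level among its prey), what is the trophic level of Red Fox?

Alder Leaves is a producer → level 1.
Red Squirrel eats Alder Leaves → level 2.
Boreal Owl eats Red Squirrel → level 3.
Red Fox eats Boreal Owl → level 4.
No prey of Red Fox is below level 3, so 4 is the minimum.

Trophic level 4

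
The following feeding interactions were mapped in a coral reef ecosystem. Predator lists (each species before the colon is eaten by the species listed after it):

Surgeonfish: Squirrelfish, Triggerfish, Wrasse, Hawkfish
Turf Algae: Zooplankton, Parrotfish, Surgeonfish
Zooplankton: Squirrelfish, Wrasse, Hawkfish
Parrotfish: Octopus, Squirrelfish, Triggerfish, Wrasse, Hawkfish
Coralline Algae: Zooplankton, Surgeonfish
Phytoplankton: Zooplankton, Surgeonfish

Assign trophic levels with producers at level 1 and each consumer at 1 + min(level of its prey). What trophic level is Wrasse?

Trophic level 3

Coralline Algae is a producer → level 1.
Zooplankton eats Coralline Algae → level 2.
Wrasse eats Zooplankton → level 3.
No prey of Wrasse is below level 2, so 3 is the minimum.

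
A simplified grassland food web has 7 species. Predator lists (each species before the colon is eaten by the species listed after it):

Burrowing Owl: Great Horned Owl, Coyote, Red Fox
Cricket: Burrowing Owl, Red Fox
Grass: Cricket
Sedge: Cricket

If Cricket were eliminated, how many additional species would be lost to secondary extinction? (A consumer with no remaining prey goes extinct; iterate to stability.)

4

Remove Cricket.
Round 1: Burrowing Owl (all prey gone) → extinct.
Round 2: Great Horned Owl (all prey gone), Coyote (all prey gone), Red Fox (all prey gone) → extinct.
No further losses. Total secondary extinctions: 4.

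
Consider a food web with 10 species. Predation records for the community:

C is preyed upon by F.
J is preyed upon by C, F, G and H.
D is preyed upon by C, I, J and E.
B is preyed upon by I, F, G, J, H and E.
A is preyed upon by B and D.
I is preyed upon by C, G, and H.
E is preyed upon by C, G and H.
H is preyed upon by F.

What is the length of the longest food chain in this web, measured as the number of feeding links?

One longest chain: A → D → J → H → F.
It has 5 species and 4 links.

4 links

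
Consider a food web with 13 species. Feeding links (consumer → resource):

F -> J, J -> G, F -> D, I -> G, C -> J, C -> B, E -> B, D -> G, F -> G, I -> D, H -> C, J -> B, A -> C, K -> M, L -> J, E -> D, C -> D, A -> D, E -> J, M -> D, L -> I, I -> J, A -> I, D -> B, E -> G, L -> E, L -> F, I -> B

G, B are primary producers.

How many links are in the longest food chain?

One longest chain: G → D → C → H.
It has 4 species and 3 links.

3 links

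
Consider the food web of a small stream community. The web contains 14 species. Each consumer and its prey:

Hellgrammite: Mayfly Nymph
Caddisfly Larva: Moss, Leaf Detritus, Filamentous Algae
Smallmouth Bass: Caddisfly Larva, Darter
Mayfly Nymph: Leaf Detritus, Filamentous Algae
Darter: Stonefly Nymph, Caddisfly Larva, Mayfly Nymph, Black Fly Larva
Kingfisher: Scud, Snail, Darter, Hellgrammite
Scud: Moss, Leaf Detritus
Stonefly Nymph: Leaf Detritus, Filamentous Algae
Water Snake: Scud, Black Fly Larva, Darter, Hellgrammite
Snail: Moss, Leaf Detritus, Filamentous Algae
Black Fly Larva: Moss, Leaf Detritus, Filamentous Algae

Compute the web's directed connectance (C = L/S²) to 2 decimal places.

C = 0.15

The web has S = 14 species and L = 30 feeding links.
C = L / S² = 30 / 196 = 0.1531 ≈ 0.15.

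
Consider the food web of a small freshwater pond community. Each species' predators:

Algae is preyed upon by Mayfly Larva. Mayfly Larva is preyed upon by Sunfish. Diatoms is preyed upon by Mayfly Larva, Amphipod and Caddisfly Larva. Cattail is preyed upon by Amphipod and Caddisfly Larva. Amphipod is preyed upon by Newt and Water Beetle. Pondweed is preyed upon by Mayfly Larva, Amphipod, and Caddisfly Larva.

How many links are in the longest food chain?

One longest chain: Diatoms → Amphipod → Water Beetle.
It has 3 species and 2 links.

2 links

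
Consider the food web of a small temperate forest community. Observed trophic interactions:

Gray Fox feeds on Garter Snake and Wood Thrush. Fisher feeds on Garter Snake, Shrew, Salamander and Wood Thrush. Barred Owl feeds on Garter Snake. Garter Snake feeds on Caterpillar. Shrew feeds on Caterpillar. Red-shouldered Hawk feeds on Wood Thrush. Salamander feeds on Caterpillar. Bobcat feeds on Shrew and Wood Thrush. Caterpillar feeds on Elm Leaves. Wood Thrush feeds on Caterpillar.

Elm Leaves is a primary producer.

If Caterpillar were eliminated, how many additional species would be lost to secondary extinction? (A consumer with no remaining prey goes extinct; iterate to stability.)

Remove Caterpillar.
Round 1: Garter Snake (all prey gone), Salamander (all prey gone), Wood Thrush (all prey gone), Shrew (all prey gone) → extinct.
Round 2: Red-shouldered Hawk (all prey gone), Bobcat (all prey gone), Barred Owl (all prey gone), Fisher (all prey gone), Gray Fox (all prey gone) → extinct.
No further losses. Total secondary extinctions: 9.

9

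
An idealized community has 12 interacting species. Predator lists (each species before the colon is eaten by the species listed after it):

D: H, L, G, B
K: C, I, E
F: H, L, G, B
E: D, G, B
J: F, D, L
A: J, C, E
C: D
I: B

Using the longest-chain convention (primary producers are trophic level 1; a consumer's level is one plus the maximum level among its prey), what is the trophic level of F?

A is a producer → level 1.
J eats A → level 2.
F eats J → level 3.

Trophic level 3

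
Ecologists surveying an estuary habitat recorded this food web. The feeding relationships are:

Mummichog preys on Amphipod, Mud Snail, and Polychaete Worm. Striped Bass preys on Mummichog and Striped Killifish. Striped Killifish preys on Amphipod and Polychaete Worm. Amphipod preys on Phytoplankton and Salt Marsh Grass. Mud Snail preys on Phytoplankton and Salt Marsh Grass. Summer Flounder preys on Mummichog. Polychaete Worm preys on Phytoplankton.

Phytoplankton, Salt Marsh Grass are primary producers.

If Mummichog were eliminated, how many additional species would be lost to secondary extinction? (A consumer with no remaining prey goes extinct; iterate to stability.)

1

Remove Mummichog.
Round 1: Summer Flounder (all prey gone) → extinct.
No further losses. Total secondary extinctions: 1.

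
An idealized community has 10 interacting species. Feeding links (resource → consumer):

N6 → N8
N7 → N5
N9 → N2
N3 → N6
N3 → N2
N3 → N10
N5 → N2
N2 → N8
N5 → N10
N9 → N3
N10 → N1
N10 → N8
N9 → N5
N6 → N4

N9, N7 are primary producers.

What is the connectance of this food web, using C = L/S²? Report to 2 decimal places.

The web has S = 10 species and L = 14 feeding links.
C = L / S² = 14 / 100 = 0.1400 ≈ 0.14.

C = 0.14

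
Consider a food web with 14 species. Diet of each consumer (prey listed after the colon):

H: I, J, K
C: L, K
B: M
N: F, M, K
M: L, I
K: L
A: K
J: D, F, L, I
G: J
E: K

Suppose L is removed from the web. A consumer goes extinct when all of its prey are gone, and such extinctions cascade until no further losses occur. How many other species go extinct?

4

Remove L.
Round 1: K (all prey gone) → extinct.
Round 2: E (all prey gone), C (all prey gone), A (all prey gone) → extinct.
No further losses. Total secondary extinctions: 4.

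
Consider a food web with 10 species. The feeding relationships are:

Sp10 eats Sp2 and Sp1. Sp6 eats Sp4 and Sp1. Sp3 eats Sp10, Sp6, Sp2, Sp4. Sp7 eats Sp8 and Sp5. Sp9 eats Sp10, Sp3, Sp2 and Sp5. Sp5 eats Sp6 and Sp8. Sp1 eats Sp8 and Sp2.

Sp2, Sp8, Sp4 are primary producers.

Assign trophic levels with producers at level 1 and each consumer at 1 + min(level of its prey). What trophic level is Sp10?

Trophic level 2

Sp2 is a producer → level 1.
Sp10 eats Sp2 → level 2.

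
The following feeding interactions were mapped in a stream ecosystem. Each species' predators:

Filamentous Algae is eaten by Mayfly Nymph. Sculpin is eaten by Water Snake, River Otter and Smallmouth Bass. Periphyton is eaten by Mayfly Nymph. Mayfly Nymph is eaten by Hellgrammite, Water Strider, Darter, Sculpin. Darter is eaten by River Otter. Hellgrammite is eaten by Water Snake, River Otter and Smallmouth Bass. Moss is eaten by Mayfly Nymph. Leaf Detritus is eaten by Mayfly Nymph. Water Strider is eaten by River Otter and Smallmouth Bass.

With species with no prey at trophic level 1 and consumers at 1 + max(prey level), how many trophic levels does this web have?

Basal resources (level 1): Periphyton, Leaf Detritus, Filamentous Algae, Moss.
Periphyton → Mayfly Nymph → Sculpin → Smallmouth Bass gives Smallmouth Bass level 4.
No species has a prey at level 4, so no species reaches level 5.

4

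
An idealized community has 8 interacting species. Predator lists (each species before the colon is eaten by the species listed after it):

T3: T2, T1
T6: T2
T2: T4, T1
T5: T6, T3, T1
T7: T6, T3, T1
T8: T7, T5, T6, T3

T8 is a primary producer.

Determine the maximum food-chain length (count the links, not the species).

4 links

One longest chain: T8 → T7 → T6 → T2 → T4.
It has 5 species and 4 links.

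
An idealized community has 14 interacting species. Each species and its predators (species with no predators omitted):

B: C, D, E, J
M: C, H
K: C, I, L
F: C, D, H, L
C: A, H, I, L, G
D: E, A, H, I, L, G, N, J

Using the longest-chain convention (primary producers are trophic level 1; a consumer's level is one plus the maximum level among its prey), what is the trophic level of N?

B is a producer → level 1.
D eats B (level 1); other prey at levels: F 1 → level 2.
N eats D → level 3.

Trophic level 3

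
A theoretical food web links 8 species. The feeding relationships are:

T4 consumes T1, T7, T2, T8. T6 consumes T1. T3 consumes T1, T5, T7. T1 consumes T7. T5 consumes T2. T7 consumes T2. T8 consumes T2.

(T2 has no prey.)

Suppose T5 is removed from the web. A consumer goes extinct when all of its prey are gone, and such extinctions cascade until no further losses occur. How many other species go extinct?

0

Remove T5.
Every predator of it retains at least one other prey: T3 still has T7, T1.
No consumer loses all prey, so no secondary extinctions occur.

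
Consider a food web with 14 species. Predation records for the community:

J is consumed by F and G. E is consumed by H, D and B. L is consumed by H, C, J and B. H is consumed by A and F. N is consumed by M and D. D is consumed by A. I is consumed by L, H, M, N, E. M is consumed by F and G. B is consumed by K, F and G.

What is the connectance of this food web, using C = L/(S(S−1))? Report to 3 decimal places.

C = 0.132

The web has S = 14 species and L = 24 feeding links.
C = L / (S(S−1)) = 24 / 182 = 0.1319 ≈ 0.132.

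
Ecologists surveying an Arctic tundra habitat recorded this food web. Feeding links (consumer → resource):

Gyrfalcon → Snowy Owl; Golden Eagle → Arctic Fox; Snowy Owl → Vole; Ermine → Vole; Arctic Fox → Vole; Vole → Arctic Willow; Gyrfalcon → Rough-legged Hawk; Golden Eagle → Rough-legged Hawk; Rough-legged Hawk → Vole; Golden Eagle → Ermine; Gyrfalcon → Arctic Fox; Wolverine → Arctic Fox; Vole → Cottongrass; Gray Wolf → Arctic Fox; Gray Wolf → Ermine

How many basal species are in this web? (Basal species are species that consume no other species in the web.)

2

Basal species (no prey listed): Cottongrass, Arctic Willow.
Count: 2.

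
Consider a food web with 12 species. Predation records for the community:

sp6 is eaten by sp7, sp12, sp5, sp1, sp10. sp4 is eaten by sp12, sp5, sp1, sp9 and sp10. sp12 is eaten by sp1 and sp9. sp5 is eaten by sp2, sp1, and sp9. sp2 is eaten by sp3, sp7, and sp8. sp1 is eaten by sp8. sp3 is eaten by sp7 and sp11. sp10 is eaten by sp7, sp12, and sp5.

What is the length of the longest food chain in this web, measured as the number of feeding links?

One longest chain: sp4 → sp10 → sp5 → sp2 → sp3 → sp7.
It has 6 species and 5 links.

5 links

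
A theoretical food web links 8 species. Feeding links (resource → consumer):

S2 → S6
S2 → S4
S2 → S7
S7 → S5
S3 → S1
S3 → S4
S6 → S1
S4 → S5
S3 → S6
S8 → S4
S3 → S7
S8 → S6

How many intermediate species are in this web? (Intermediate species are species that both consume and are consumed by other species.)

Intermediate species (has both prey and predators): S7, S6, S4.
Count: 3.

3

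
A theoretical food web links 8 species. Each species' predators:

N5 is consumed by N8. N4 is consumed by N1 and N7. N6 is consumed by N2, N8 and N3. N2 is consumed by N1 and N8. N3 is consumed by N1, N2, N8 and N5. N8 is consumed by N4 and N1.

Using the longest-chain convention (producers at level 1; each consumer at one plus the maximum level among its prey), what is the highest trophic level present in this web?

6

Producers (level 1): N6.
N6 → N3 → N5 → N8 → N4 → N7 gives N7 level 6.
No species has a prey at level 6, so no species reaches level 7.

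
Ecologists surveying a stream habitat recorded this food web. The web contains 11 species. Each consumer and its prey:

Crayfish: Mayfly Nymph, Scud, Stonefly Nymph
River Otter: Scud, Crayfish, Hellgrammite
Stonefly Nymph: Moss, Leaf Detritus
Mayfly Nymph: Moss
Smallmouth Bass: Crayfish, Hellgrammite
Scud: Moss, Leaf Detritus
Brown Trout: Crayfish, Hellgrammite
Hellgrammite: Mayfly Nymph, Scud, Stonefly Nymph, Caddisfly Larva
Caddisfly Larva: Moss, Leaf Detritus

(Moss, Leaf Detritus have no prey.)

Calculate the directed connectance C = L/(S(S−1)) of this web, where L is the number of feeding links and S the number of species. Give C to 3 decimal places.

C = 0.191

The web has S = 11 species and L = 21 feeding links.
C = L / (S(S−1)) = 21 / 110 = 0.1909 ≈ 0.191.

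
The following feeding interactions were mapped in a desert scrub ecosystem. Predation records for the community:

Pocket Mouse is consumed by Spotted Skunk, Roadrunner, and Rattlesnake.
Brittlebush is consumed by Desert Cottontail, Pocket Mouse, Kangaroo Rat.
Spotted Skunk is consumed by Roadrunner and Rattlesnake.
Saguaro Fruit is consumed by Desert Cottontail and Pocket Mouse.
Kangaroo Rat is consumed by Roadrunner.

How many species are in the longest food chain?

One longest chain: Brittlebush → Pocket Mouse → Spotted Skunk → Rattlesnake.
It has 4 species and 3 links.

4 species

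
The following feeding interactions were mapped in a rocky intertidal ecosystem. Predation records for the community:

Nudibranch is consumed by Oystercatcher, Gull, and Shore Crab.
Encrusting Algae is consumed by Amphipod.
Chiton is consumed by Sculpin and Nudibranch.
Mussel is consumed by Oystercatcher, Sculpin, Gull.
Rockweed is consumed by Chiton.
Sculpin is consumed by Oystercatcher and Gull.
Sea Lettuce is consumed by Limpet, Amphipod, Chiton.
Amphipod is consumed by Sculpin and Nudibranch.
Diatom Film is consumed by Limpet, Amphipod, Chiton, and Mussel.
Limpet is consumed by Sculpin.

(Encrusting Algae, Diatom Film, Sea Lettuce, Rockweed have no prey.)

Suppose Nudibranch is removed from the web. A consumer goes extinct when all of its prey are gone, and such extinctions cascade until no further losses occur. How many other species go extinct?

Remove Nudibranch.
Round 1: Shore Crab (all prey gone) → extinct.
No further losses. Total secondary extinctions: 1.

1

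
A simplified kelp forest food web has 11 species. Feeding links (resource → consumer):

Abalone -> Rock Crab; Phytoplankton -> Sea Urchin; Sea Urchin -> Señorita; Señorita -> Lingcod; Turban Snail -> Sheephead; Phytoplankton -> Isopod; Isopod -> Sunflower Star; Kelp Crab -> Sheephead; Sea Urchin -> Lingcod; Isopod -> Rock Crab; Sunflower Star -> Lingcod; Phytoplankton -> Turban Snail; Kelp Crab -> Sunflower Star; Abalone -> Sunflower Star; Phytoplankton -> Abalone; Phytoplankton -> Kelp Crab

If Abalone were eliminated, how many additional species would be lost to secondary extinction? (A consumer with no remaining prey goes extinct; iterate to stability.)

Remove Abalone.
Every predator of it retains at least one other prey: Sunflower Star still has Isopod, Kelp Crab; Rock Crab still has Isopod.
No consumer loses all prey, so no secondary extinctions occur.

0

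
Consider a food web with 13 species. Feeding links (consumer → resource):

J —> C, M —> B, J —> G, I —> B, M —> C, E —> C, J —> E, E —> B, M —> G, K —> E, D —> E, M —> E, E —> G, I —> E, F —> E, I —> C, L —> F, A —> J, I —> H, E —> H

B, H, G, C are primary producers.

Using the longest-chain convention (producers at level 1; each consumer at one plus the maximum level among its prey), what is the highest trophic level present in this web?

4

Producers (level 1): B, H, G, C.
B → E → J → A gives A level 4.
No species has a prey at level 4, so no species reaches level 5.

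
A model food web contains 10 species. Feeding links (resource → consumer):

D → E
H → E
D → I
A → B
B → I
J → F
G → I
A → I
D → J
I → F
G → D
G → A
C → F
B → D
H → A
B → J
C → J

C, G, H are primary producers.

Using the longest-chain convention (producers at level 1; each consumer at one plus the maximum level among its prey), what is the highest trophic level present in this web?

Producers (level 1): C, G, H.
G → A → B → D → I → F gives F level 6.
No species has a prey at level 6, so no species reaches level 7.

6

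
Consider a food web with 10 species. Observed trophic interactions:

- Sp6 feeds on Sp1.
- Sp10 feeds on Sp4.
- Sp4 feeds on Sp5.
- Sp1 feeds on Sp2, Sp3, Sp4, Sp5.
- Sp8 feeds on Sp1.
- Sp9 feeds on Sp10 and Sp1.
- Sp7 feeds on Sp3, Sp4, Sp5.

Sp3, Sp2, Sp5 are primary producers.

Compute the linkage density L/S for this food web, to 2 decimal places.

There are L = 13 links among S = 10 species.
L/S = 13/10 = 1.3000 ≈ 1.30.

L/S = 1.30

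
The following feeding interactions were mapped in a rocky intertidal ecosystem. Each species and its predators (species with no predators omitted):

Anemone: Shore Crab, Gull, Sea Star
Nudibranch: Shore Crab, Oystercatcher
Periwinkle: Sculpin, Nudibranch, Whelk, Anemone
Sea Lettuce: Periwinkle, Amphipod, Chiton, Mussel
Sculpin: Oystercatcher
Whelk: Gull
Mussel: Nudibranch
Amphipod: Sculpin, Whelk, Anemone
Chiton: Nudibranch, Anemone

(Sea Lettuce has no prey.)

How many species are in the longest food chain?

4 species

One longest chain: Sea Lettuce → Periwinkle → Anemone → Shore Crab.
It has 4 species and 3 links.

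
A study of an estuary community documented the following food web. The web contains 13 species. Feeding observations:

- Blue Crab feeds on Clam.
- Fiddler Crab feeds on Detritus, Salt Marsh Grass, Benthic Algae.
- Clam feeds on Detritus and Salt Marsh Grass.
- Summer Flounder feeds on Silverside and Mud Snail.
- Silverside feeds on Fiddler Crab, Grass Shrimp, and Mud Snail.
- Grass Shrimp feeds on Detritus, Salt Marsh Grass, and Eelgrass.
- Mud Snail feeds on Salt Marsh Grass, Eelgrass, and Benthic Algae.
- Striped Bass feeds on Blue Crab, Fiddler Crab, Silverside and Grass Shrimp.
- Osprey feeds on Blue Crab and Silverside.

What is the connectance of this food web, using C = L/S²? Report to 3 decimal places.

The web has S = 13 species and L = 23 feeding links.
C = L / S² = 23 / 169 = 0.1361 ≈ 0.136.

C = 0.136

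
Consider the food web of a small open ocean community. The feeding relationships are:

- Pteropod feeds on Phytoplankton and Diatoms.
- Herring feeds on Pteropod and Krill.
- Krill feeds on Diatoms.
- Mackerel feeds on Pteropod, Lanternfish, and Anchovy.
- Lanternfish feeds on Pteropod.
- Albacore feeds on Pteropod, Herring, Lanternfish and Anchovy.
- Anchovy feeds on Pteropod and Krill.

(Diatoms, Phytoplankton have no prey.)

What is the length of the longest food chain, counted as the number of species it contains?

One longest chain: Diatoms → Pteropod → Anchovy → Albacore.
It has 4 species and 3 links.

4 species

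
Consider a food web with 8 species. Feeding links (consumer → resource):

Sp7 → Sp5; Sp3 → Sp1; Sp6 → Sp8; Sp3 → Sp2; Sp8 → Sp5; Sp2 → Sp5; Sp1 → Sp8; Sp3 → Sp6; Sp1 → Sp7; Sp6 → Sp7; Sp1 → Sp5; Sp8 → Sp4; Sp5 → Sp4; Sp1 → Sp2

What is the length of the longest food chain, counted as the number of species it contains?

5 species

One longest chain: Sp4 → Sp5 → Sp7 → Sp1 → Sp3.
It has 5 species and 4 links.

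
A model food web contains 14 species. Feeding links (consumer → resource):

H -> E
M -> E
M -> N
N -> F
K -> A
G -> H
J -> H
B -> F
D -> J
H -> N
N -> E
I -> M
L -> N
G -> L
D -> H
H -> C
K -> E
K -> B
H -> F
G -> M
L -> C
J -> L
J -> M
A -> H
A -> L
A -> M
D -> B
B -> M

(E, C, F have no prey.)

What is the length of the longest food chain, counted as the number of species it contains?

One longest chain: E → N → L → A → K.
It has 5 species and 4 links.

5 species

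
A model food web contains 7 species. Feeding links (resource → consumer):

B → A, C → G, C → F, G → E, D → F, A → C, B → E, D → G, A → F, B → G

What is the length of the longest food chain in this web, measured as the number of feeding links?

One longest chain: B → A → C → G → E.
It has 5 species and 4 links.

4 links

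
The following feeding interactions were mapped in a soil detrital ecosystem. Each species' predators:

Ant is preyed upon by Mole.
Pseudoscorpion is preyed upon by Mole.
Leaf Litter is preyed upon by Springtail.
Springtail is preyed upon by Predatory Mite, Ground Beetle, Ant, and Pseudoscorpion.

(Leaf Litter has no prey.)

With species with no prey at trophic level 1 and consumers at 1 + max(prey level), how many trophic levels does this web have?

Basal resources (level 1): Leaf Litter.
Leaf Litter → Springtail → Ant → Mole gives Mole level 4.
No species has a prey at level 4, so no species reaches level 5.

4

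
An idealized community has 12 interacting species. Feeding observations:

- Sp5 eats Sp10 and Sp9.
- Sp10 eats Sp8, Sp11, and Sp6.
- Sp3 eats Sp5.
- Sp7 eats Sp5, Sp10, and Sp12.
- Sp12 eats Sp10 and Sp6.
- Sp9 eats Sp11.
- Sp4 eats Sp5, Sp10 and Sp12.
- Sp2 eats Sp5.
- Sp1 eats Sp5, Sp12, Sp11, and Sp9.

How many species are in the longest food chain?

4 species

One longest chain: Sp11 → Sp9 → Sp5 → Sp2.
It has 4 species and 3 links.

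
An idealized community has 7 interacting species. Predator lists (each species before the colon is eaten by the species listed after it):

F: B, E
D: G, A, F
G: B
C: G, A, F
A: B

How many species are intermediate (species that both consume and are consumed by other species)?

3

Intermediate species (has both prey and predators): G, A, F.
Count: 3.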